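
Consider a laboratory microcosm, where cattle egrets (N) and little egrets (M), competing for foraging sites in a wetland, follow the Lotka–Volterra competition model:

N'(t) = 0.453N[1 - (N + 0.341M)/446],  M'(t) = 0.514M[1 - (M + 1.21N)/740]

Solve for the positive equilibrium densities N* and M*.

Setting both brackets to zero gives the nullclines N + 0.341M = 446 and 1.21N + M = 740.
Substituting M = 740 - 1.21N into the first: N(1 - 0.341·1.21) = 446 - 0.341·740.
So N* = 194/0.587 = 330, and then M* = 740 - 1.21·330 = 341.

N* ≈ 330, M* ≈ 341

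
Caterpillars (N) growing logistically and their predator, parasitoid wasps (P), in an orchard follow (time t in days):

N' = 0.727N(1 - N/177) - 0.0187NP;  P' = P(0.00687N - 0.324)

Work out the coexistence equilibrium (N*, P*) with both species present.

From dP/dt = 0 with P > 0: 0.00687N* = 0.324, so N* = 47.2.
Substitute into dN/dt = 0: 0.727(1 - 47.2/177) = 0.0187P*.
The bracket is 0.734, giving P* = 0.533/0.0187 = 28.5.

N* ≈ 47.2, P* ≈ 28.5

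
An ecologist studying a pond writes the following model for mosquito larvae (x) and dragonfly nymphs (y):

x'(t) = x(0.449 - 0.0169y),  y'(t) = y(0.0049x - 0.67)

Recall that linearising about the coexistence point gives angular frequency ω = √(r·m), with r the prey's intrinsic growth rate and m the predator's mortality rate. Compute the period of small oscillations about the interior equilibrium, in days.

Here r = 0.449 and m = 0.67, so r·m = 0.301.
ω = √0.301 = 0.548 per day, hence T = 2π/ω ≈ 11.5 days.

T ≈ 11.5 days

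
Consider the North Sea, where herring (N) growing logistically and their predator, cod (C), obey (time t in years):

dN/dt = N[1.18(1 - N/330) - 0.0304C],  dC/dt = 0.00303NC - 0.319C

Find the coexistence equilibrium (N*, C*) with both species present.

N* ≈ 105, C* ≈ 26.4

From dC/dt = 0 with C > 0: 0.00303N* = 0.319, so N* = 105.
Substitute into dN/dt = 0: 1.18(1 - 105/330) = 0.0304C*.
The bracket is 0.681, giving C* = 0.804/0.0304 = 26.4.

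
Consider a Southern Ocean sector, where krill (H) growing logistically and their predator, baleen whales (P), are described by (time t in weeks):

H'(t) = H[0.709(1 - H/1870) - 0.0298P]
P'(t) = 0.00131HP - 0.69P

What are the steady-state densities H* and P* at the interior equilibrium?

From dP/dt = 0 with P > 0: 0.00131H* = 0.69, so H* = 527.
Substitute into dH/dt = 0: 0.709(1 - 527/1870) = 0.0298P*.
The bracket is 0.718, giving P* = 0.509/0.0298 = 17.1.

H* ≈ 527, P* ≈ 17.1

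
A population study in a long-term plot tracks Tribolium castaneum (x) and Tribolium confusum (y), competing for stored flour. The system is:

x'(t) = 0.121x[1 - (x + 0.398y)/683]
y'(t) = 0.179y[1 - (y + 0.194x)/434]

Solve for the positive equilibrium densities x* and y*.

Setting both brackets to zero gives the nullclines x + 0.398y = 683 and 0.194x + y = 434.
Substituting y = 434 - 0.194x into the first: x(1 - 0.398·0.194) = 683 - 0.398·434.
So x* = 510/0.923 = 553, and then y* = 434 - 0.194·553 = 327.

x* ≈ 553, y* ≈ 327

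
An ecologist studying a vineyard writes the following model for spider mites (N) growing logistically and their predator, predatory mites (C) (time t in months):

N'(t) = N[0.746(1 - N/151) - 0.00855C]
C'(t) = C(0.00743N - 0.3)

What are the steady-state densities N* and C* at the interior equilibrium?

From dC/dt = 0 with C > 0: 0.00743N* = 0.3, so N* = 40.4.
Substitute into dN/dt = 0: 0.746(1 - 40.4/151) = 0.00855C*.
The bracket is 0.733, giving C* = 0.547/0.00855 = 63.9.

N* ≈ 40.4, C* ≈ 63.9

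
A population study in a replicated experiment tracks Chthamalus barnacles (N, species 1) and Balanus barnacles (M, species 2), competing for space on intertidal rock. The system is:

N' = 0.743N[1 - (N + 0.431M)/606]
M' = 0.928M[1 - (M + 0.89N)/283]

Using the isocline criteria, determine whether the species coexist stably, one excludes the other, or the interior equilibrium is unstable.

species 1 excludes species 2

Compare the nullcline intercepts: K1/α12 = 606/0.431 = 1410 > K2 = 283; K2/α21 = 283/0.89 = 318 < K1 = 606.
Since the inequalities point opposite ways, species 1 can invade but species 2 cannot.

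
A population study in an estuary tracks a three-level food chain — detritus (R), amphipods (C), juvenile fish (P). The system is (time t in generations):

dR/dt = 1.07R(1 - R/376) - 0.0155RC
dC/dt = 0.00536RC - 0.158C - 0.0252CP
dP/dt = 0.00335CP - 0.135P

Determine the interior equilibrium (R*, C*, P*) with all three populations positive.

From dP/dt = 0: 0.00335C* = 0.135, so C* = 40.3.
From dR/dt = 0: 1.07(1 - R*/376) = 0.0155·40.3, giving R* = 376·(1 - 0.584) = 157.
From dC/dt = 0: 0.00536·157 - 0.158 = 0.0252P*, so P* = 0.681/0.0252 = 27.

R* ≈ 157, C* ≈ 40.3, P* ≈ 27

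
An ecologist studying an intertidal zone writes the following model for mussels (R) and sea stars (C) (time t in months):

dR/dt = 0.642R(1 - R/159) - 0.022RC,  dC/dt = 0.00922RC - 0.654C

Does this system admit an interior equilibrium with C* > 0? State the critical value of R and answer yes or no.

The predator equation gives dC/dt > 0 only when R > 0.654/0.00922 = 70.9.
Without the predator, R → K = 159. Since 159 > 70.9, the predator can invade and persist.

Threshold R = 70.9; K > 70.9, so yes, the predator persists.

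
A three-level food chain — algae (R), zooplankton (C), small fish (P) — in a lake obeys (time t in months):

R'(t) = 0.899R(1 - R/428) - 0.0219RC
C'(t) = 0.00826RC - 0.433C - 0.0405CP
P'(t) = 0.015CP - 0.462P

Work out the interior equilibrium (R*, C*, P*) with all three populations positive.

From dP/dt = 0: 0.015C* = 0.462, so C* = 30.8.
From dR/dt = 0: 0.899(1 - R*/428) = 0.0219·30.8, giving R* = 428·(1 - 0.75) = 107.
From dC/dt = 0: 0.00826·107 - 0.433 = 0.0405P*, so P* = 0.45/0.0405 = 11.1.

R* ≈ 107, C* ≈ 30.8, P* ≈ 11.1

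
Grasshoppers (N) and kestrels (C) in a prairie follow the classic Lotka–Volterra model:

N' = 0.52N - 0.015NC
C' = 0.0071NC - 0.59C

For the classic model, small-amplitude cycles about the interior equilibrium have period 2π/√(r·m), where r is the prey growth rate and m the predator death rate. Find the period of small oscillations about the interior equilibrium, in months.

T ≈ 11.3 months

Here r = 0.52 and m = 0.59, so r·m = 0.307.
ω = √0.307 = 0.554 per month, hence T = 2π/ω ≈ 11.3 months.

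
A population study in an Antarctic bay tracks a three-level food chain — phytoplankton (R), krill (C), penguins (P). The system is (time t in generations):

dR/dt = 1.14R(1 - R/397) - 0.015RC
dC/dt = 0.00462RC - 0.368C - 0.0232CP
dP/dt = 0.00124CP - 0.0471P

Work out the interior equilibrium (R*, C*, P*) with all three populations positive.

From dP/dt = 0: 0.00124C* = 0.0471, so C* = 38.
From dR/dt = 0: 1.14(1 - R*/397) = 0.015·38, giving R* = 397·(1 - 0.5) = 199.
From dC/dt = 0: 0.00462·199 - 0.368 = 0.0232P*, so P* = 0.549/0.0232 = 23.7.

R* ≈ 199, C* ≈ 38, P* ≈ 23.7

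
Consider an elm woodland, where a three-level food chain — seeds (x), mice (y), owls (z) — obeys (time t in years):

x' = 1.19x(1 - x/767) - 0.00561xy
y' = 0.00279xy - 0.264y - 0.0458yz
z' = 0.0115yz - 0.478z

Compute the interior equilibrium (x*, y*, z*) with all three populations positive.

From dz/dt = 0: 0.0115y* = 0.478, so y* = 41.6.
From dx/dt = 0: 1.19(1 - x*/767) = 0.00561·41.6, giving x* = 767·(1 - 0.196) = 617.
From dy/dt = 0: 0.00279·617 - 0.264 = 0.0458z*, so z* = 1.46/0.0458 = 31.8.

x* ≈ 617, y* ≈ 41.6, z* ≈ 31.8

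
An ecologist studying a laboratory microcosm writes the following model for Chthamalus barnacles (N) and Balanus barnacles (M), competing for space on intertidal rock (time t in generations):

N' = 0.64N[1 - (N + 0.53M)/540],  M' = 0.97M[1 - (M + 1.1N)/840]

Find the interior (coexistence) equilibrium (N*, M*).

N* ≈ 227, M* ≈ 590

Setting both brackets to zero gives the nullclines N + 0.53M = 540 and 1.1N + M = 840.
Substituting M = 840 - 1.1N into the first: N(1 - 0.53·1.1) = 540 - 0.53·840.
So N* = 94.8/0.417 = 227, and then M* = 840 - 1.1·227 = 590.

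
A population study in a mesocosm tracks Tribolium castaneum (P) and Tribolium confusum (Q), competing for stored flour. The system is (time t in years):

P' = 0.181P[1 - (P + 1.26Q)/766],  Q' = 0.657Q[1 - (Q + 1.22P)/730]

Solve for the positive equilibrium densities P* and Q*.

Setting both brackets to zero gives the nullclines P + 1.26Q = 766 and 1.22P + Q = 730.
Substituting Q = 730 - 1.22P into the first: P(1 - 1.26·1.22) = 766 - 1.26·730.
So P* = -154/-0.537 = 286, and then Q* = 730 - 1.22·286 = 381.

P* ≈ 286, Q* ≈ 381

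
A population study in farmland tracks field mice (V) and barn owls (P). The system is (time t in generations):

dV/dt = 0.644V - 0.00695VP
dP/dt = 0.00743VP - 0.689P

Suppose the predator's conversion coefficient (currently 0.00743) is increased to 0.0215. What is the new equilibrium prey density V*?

At the interior fixed point, setting dP/dt = 0 with P > 0 fixes V* = (predator death rate)/(VP coefficient) — independent of the other coefficients.
With the change, V* = 0.689/0.0215 = 32; it falls from 92.7.

V* ≈ 32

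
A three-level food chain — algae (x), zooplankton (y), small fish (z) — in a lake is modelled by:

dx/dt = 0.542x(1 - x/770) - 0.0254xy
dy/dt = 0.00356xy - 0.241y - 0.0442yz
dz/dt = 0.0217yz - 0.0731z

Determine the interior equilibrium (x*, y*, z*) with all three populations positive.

From dz/dt = 0: 0.0217y* = 0.0731, so y* = 3.37.
From dx/dt = 0: 0.542(1 - x*/770) = 0.0254·3.37, giving x* = 770·(1 - 0.158) = 648.
From dy/dt = 0: 0.00356·648 - 0.241 = 0.0442z*, so z* = 2.07/0.0442 = 46.8.

x* ≈ 648, y* ≈ 3.37, z* ≈ 46.8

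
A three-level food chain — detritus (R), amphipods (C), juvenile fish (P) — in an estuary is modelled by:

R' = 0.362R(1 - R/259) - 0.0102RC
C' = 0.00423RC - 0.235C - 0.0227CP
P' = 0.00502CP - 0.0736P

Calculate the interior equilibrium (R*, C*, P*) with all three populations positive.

From dP/dt = 0: 0.00502C* = 0.0736, so C* = 14.7.
From dR/dt = 0: 0.362(1 - R*/259) = 0.0102·14.7, giving R* = 259·(1 - 0.413) = 152.
From dC/dt = 0: 0.00423·152 - 0.235 = 0.0227P*, so P* = 0.408/0.0227 = 18.

R* ≈ 152, C* ≈ 14.7, P* ≈ 18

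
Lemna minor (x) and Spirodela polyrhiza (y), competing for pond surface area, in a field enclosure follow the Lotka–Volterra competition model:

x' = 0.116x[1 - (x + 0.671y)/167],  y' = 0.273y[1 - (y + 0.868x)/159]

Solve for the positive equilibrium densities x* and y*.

Setting both brackets to zero gives the nullclines x + 0.671y = 167 and 0.868x + y = 159.
Substituting y = 159 - 0.868x into the first: x(1 - 0.671·0.868) = 167 - 0.671·159.
So x* = 60.3/0.418 = 144, and then y* = 159 - 0.868·144 = 33.6.

x* ≈ 144, y* ≈ 33.6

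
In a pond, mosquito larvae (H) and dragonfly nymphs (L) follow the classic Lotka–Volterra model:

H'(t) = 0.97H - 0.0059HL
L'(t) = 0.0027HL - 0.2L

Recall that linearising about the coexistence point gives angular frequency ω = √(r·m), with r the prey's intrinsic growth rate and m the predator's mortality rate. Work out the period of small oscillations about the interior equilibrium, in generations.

T ≈ 14.3 generations

Here r = 0.97 and m = 0.2, so r·m = 0.194.
ω = √0.194 = 0.44 per generation, hence T = 2π/ω ≈ 14.3 generations.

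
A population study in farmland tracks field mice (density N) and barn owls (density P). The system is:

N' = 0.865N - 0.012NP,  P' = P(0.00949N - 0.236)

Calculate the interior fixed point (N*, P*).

Set dP/dt = 0 with P > 0: 0.00949N - 0.236 = 0, so N* = 0.236/0.00949 = 24.9.
Set dN/dt = 0 with N > 0: 0.865 - 0.012P = 0, so P* = 0.865/0.012 = 72.1.

N* ≈ 24.9, P* ≈ 72.1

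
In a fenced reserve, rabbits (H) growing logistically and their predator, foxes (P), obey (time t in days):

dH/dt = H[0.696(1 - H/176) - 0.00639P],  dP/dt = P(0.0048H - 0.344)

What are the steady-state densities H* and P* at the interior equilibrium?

H* ≈ 71.7, P* ≈ 64.6

From dP/dt = 0 with P > 0: 0.0048H* = 0.344, so H* = 71.7.
Substitute into dH/dt = 0: 0.696(1 - 71.7/176) = 0.00639P*.
The bracket is 0.593, giving P* = 0.413/0.00639 = 64.6.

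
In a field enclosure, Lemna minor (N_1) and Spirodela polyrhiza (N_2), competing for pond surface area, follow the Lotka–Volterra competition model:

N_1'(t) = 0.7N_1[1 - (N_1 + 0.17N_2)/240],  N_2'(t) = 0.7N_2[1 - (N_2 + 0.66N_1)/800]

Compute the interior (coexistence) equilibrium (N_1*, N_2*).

N_1* ≈ 117, N_2* ≈ 723

Setting both brackets to zero gives the nullclines N_1 + 0.17N_2 = 240 and 0.66N_1 + N_2 = 800.
Substituting N_2 = 800 - 0.66N_1 into the first: N_1(1 - 0.17·0.66) = 240 - 0.17·800.
So N_1* = 104/0.888 = 117, and then N_2* = 800 - 0.66·117 = 723.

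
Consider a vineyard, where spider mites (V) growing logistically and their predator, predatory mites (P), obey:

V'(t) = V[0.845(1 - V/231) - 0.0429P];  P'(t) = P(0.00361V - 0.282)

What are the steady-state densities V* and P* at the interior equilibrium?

From dP/dt = 0 with P > 0: 0.00361V* = 0.282, so V* = 78.1.
Substitute into dV/dt = 0: 0.845(1 - 78.1/231) = 0.0429P*.
The bracket is 0.662, giving P* = 0.559/0.0429 = 13.

V* ≈ 78.1, P* ≈ 13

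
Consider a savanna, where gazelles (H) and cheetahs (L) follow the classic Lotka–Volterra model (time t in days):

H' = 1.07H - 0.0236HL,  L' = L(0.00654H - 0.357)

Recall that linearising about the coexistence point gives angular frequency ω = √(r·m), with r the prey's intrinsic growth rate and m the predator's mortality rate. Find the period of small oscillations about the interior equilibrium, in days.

T ≈ 10.2 days

Here r = 1.07 and m = 0.357, so r·m = 0.382.
ω = √0.382 = 0.618 per day, hence T = 2π/ω ≈ 10.2 days.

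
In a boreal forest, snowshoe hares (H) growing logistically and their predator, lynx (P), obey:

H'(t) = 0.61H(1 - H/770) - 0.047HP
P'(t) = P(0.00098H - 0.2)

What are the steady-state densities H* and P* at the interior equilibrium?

H* ≈ 204, P* ≈ 9.54

From dP/dt = 0 with P > 0: 0.00098H* = 0.2, so H* = 204.
Substitute into dH/dt = 0: 0.61(1 - 204/770) = 0.047P*.
The bracket is 0.735, giving P* = 0.448/0.047 = 9.54.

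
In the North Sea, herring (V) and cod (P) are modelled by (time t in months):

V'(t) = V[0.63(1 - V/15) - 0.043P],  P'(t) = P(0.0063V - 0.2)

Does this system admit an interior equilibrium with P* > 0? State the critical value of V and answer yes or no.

The predator equation gives dP/dt > 0 only when V > 0.2/0.0063 = 31.7.
Without the predator, V → K = 15. Since 15 < 31.7, the predator cannot invade.

Threshold V = 31.7; K < 31.7, so no, the predator goes extinct.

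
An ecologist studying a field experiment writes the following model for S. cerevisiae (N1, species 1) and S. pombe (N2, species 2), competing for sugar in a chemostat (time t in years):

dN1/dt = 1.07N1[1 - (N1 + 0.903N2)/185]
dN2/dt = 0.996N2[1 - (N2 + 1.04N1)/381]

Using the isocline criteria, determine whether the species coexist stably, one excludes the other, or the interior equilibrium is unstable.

Compare the nullcline intercepts: K1/α12 = 185/0.903 = 205 < K2 = 381; K2/α21 = 381/1.04 = 366 > K1 = 185.
Since the inequalities point opposite ways, species 2 can invade but species 1 cannot.

species 2 excludes species 1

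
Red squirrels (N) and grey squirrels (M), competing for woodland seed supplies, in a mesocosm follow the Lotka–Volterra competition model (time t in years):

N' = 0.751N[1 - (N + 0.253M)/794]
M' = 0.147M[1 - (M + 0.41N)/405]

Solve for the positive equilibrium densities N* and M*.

N* ≈ 772, M* ≈ 88.7

Setting both brackets to zero gives the nullclines N + 0.253M = 794 and 0.41N + M = 405.
Substituting M = 405 - 0.41N into the first: N(1 - 0.253·0.41) = 794 - 0.253·405.
So N* = 692/0.896 = 772, and then M* = 405 - 0.41·772 = 88.7.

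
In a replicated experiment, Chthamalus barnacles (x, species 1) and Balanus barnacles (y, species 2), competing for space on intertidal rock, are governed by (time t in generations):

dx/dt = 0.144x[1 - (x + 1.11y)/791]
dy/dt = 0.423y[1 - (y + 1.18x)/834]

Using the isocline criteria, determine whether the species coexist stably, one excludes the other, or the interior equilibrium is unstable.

Compare the nullcline intercepts: K1/α12 = 791/1.11 = 713 < K2 = 834; K2/α21 = 834/1.18 = 707 < K1 = 791.
Since both are reversed, neither can invade when rare; the interior point is a saddle.

unstable coexistence (outcome depends on initial conditions)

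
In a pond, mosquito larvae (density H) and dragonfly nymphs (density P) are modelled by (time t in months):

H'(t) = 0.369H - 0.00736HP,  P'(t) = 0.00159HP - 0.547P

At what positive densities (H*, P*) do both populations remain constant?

H* ≈ 344, P* ≈ 50.1

Set dP/dt = 0 with P > 0: 0.00159H - 0.547 = 0, so H* = 0.547/0.00159 = 344.
Set dH/dt = 0 with H > 0: 0.369 - 0.00736P = 0, so P* = 0.369/0.00736 = 50.1.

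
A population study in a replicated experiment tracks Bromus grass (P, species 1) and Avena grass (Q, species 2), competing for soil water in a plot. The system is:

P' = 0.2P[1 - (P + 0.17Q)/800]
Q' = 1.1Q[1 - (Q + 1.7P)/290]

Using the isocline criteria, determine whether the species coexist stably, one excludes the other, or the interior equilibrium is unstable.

species 1 excludes species 2

Compare the nullcline intercepts: K1/α12 = 800/0.17 = 4710 > K2 = 290; K2/α21 = 290/1.7 = 171 < K1 = 800.
Since the inequalities point opposite ways, species 1 can invade but species 2 cannot.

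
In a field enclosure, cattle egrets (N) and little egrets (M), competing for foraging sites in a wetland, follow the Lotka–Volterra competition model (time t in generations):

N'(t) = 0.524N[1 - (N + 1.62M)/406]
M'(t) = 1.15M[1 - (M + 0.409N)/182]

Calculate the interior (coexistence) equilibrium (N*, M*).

N* ≈ 329, M* ≈ 47.3

Setting both brackets to zero gives the nullclines N + 1.62M = 406 and 0.409N + M = 182.
Substituting M = 182 - 0.409N into the first: N(1 - 1.62·0.409) = 406 - 1.62·182.
So N* = 111/0.337 = 329, and then M* = 182 - 0.409·329 = 47.3.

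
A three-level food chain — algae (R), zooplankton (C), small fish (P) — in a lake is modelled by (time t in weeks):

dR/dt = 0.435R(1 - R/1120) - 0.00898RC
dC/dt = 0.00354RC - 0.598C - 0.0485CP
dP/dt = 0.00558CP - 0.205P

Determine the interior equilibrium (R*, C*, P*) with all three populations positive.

R* ≈ 271, C* ≈ 36.7, P* ≈ 7.42

From dP/dt = 0: 0.00558C* = 0.205, so C* = 36.7.
From dR/dt = 0: 0.435(1 - R*/1120) = 0.00898·36.7, giving R* = 1120·(1 - 0.758) = 271.
From dC/dt = 0: 0.00354·271 - 0.598 = 0.0485P*, so P* = 0.36/0.0485 = 7.42.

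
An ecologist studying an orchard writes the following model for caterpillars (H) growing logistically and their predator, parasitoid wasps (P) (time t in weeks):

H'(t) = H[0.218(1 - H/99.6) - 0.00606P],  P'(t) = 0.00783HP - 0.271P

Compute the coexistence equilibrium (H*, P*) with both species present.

H* ≈ 34.6, P* ≈ 23.5

From dP/dt = 0 with P > 0: 0.00783H* = 0.271, so H* = 34.6.
Substitute into dH/dt = 0: 0.218(1 - 34.6/99.6) = 0.00606P*.
The bracket is 0.653, giving P* = 0.142/0.00606 = 23.5.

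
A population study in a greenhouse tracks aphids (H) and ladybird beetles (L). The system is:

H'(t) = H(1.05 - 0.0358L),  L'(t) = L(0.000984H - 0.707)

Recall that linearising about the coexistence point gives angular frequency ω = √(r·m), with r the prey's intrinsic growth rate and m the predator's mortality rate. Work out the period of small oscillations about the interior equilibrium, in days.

Here r = 1.05 and m = 0.707, so r·m = 0.742.
ω = √0.742 = 0.862 per day, hence T = 2π/ω ≈ 7.29 days.

T ≈ 7.29 days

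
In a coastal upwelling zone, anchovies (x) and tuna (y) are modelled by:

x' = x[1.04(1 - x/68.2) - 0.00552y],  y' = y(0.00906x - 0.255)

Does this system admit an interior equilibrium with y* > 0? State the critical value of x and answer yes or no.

Threshold x = 28.1; K > 28.1, so yes, the predator persists.

The predator equation gives dy/dt > 0 only when x > 0.255/0.00906 = 28.1.
Without the predator, x → K = 68.2. Since 68.2 > 28.1, the predator can invade and persist.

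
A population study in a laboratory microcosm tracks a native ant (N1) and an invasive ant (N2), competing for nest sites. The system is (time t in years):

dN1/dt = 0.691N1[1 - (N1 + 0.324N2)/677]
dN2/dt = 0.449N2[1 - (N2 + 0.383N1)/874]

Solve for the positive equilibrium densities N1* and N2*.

Setting both brackets to zero gives the nullclines N1 + 0.324N2 = 677 and 0.383N1 + N2 = 874.
Substituting N2 = 874 - 0.383N1 into the first: N1(1 - 0.324·0.383) = 677 - 0.324·874.
So N1* = 394/0.876 = 450, and then N2* = 874 - 0.383·450 = 702.

N1* ≈ 450, N2* ≈ 702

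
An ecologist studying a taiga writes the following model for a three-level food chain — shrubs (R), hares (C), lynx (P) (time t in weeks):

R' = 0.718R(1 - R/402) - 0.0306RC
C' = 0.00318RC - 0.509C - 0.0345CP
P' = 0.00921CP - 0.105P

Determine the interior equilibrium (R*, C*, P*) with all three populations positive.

R* ≈ 207, C* ≈ 11.4, P* ≈ 4.3

From dP/dt = 0: 0.00921C* = 0.105, so C* = 11.4.
From dR/dt = 0: 0.718(1 - R*/402) = 0.0306·11.4, giving R* = 402·(1 - 0.486) = 207.
From dC/dt = 0: 0.00318·207 - 0.509 = 0.0345P*, so P* = 0.148/0.0345 = 4.3.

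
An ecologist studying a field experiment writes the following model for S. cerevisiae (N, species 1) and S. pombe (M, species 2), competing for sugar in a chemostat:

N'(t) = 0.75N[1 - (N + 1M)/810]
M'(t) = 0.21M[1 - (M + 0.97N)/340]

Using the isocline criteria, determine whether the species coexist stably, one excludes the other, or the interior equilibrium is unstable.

species 1 excludes species 2

Compare the nullcline intercepts: K1/α12 = 810/1 = 810 > K2 = 340; K2/α21 = 340/0.97 = 351 < K1 = 810.
Since the inequalities point opposite ways, species 1 can invade but species 2 cannot.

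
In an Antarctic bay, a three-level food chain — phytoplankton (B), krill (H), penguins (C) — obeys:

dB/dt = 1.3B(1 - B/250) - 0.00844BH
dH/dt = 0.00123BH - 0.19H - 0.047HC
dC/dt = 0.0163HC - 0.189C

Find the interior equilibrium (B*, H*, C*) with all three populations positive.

From dC/dt = 0: 0.0163H* = 0.189, so H* = 11.6.
From dB/dt = 0: 1.3(1 - B*/250) = 0.00844·11.6, giving B* = 250·(1 - 0.0753) = 231.
From dH/dt = 0: 0.00123·231 - 0.19 = 0.047C*, so C* = 0.0944/0.047 = 2.01.

B* ≈ 231, H* ≈ 11.6, C* ≈ 2.01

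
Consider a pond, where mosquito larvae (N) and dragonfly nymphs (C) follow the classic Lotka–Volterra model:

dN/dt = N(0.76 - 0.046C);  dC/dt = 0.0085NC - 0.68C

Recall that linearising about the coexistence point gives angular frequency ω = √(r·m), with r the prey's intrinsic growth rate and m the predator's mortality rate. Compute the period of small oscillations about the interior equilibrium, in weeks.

T ≈ 8.74 weeks

Here r = 0.76 and m = 0.68, so r·m = 0.517.
ω = √0.517 = 0.719 per week, hence T = 2π/ω ≈ 8.74 weeks.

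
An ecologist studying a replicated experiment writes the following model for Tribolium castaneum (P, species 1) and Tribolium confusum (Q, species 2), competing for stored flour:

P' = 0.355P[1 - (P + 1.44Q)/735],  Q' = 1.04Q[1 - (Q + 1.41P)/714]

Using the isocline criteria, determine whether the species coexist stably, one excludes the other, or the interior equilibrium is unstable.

unstable coexistence (outcome depends on initial conditions)

Compare the nullcline intercepts: K1/α12 = 735/1.44 = 510 < K2 = 714; K2/α21 = 714/1.41 = 506 < K1 = 735.
Since both are reversed, neither can invade when rare; the interior point is a saddle.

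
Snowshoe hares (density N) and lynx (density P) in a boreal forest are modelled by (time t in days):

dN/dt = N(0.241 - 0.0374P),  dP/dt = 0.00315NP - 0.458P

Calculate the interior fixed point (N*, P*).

N* ≈ 145, P* ≈ 6.44

Set dP/dt = 0 with P > 0: 0.00315N - 0.458 = 0, so N* = 0.458/0.00315 = 145.
Set dN/dt = 0 with N > 0: 0.241 - 0.0374P = 0, so P* = 0.241/0.0374 = 6.44.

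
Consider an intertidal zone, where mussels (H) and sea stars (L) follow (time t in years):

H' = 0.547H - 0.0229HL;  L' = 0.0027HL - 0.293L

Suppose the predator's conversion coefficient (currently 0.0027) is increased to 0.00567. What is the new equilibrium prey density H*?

At the interior fixed point, setting dL/dt = 0 with L > 0 fixes H* = (predator death rate)/(HL coefficient) — independent of the other coefficients.
With the change, H* = 0.293/0.00567 = 51.7; it falls from 109.

H* ≈ 51.7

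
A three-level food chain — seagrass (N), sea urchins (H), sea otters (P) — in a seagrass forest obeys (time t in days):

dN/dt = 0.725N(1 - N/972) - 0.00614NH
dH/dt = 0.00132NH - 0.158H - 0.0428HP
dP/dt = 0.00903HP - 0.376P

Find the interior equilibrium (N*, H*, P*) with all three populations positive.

N* ≈ 629, H* ≈ 41.6, P* ≈ 15.7

From dP/dt = 0: 0.00903H* = 0.376, so H* = 41.6.
From dN/dt = 0: 0.725(1 - N*/972) = 0.00614·41.6, giving N* = 972·(1 - 0.353) = 629.
From dH/dt = 0: 0.00132·629 - 0.158 = 0.0428P*, so P* = 0.673/0.0428 = 15.7.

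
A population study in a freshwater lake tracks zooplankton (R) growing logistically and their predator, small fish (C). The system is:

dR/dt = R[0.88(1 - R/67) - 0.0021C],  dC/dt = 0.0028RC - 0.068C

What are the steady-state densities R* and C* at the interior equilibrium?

From dC/dt = 0 with C > 0: 0.0028R* = 0.068, so R* = 24.3.
Substitute into dR/dt = 0: 0.88(1 - 24.3/67) = 0.0021C*.
The bracket is 0.638, giving C* = 0.561/0.0021 = 267.

R* ≈ 24.3, C* ≈ 267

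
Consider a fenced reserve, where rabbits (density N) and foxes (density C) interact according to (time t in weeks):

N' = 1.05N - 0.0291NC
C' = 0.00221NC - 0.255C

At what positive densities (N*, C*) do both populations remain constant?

N* ≈ 115, C* ≈ 36.1

Set dC/dt = 0 with C > 0: 0.00221N - 0.255 = 0, so N* = 0.255/0.00221 = 115.
Set dN/dt = 0 with N > 0: 1.05 - 0.0291C = 0, so C* = 1.05/0.0291 = 36.1.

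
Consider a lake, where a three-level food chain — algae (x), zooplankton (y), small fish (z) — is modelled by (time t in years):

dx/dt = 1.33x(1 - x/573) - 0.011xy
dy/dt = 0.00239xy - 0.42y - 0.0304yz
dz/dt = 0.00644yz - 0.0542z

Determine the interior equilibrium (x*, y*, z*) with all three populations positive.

x* ≈ 533, y* ≈ 8.42, z* ≈ 28.1

From dz/dt = 0: 0.00644y* = 0.0542, so y* = 8.42.
From dx/dt = 0: 1.33(1 - x*/573) = 0.011·8.42, giving x* = 573·(1 - 0.0696) = 533.
From dy/dt = 0: 0.00239·533 - 0.42 = 0.0304z*, so z* = 0.854/0.0304 = 28.1.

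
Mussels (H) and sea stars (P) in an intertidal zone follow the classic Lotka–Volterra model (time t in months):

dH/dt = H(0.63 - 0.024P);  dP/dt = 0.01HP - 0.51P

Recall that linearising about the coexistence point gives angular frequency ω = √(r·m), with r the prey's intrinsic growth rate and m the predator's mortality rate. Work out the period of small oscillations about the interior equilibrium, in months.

Here r = 0.63 and m = 0.51, so r·m = 0.321.
ω = √0.321 = 0.567 per month, hence T = 2π/ω ≈ 11.1 months.

T ≈ 11.1 months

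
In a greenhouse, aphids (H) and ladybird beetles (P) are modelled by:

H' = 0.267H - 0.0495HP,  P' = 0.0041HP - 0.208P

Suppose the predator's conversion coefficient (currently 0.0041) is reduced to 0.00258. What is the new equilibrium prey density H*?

H* ≈ 80.6

At the interior fixed point, setting dP/dt = 0 with P > 0 fixes H* = (predator death rate)/(HP coefficient) — independent of the other coefficients.
With the change, H* = 0.208/0.00258 = 80.6; it rises from 50.7.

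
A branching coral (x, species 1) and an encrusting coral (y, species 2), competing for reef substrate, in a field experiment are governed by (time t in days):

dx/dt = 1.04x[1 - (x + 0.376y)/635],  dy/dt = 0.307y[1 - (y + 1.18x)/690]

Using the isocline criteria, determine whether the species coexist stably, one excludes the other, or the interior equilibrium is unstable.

Compare the nullcline intercepts: K1/α12 = 635/0.376 = 1690 > K2 = 690; K2/α21 = 690/1.18 = 585 < K1 = 635.
Since the inequalities point opposite ways, species 1 can invade but species 2 cannot.

species 1 excludes species 2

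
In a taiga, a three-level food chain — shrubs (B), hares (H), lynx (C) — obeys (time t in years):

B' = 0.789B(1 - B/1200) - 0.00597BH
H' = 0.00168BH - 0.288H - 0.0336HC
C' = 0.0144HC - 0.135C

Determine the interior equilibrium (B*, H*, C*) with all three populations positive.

From dC/dt = 0: 0.0144H* = 0.135, so H* = 9.38.
From dB/dt = 0: 0.789(1 - B*/1200) = 0.00597·9.38, giving B* = 1200·(1 - 0.0709) = 1110.
From dH/dt = 0: 0.00168·1110 - 0.288 = 0.0336C*, so C* = 1.58/0.0336 = 47.2.

B* ≈ 1110, H* ≈ 9.38, C* ≈ 47.2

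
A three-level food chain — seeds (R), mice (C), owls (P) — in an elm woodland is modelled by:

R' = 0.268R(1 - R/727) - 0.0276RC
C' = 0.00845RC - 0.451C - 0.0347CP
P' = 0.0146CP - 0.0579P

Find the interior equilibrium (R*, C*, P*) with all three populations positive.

R* ≈ 430, C* ≈ 3.97, P* ≈ 91.7

From dP/dt = 0: 0.0146C* = 0.0579, so C* = 3.97.
From dR/dt = 0: 0.268(1 - R*/727) = 0.0276·3.97, giving R* = 727·(1 - 0.408) = 430.
From dC/dt = 0: 0.00845·430 - 0.451 = 0.0347P*, so P* = 3.18/0.0347 = 91.7.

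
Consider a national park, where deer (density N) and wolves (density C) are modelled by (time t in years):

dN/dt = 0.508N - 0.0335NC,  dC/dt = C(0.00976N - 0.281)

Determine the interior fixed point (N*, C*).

N* ≈ 28.8, C* ≈ 15.2

Set dC/dt = 0 with C > 0: 0.00976N - 0.281 = 0, so N* = 0.281/0.00976 = 28.8.
Set dN/dt = 0 with N > 0: 0.508 - 0.0335C = 0, so C* = 0.508/0.0335 = 15.2.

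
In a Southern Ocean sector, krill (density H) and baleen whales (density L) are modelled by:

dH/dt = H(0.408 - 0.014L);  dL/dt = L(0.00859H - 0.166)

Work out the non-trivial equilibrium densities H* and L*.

H* ≈ 19.3, L* ≈ 29.1

Set dL/dt = 0 with L > 0: 0.00859H - 0.166 = 0, so H* = 0.166/0.00859 = 19.3.
Set dH/dt = 0 with H > 0: 0.408 - 0.014L = 0, so L* = 0.408/0.014 = 29.1.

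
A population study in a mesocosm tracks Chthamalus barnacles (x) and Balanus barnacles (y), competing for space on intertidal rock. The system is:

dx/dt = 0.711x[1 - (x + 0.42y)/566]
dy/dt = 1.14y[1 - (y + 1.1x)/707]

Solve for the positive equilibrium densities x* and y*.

x* ≈ 500, y* ≈ 157

Setting both brackets to zero gives the nullclines x + 0.42y = 566 and 1.1x + y = 707.
Substituting y = 707 - 1.1x into the first: x(1 - 0.42·1.1) = 566 - 0.42·707.
So x* = 269/0.538 = 500, and then y* = 707 - 1.1·500 = 157.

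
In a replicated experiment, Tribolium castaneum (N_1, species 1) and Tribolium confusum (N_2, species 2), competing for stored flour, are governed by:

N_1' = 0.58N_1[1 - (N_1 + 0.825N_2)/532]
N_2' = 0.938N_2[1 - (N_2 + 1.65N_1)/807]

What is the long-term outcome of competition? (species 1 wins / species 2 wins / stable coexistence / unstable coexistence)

unstable coexistence (outcome depends on initial conditions)

Compare the nullcline intercepts: K1/α12 = 532/0.825 = 645 < K2 = 807; K2/α21 = 807/1.65 = 489 < K1 = 532.
Since both are reversed, neither can invade when rare; the interior point is a saddle.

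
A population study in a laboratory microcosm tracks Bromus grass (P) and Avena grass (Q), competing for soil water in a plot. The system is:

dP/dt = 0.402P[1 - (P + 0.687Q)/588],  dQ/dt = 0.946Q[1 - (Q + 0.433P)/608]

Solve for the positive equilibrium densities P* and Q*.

P* ≈ 242, Q* ≈ 503

Setting both brackets to zero gives the nullclines P + 0.687Q = 588 and 0.433P + Q = 608.
Substituting Q = 608 - 0.433P into the first: P(1 - 0.687·0.433) = 588 - 0.687·608.
So P* = 170/0.703 = 242, and then Q* = 608 - 0.433·242 = 503.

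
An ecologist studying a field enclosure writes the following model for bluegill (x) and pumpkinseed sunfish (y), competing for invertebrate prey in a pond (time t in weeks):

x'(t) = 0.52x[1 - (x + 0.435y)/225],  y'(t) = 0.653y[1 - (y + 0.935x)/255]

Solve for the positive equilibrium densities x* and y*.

x* ≈ 192, y* ≈ 75.2

Setting both brackets to zero gives the nullclines x + 0.435y = 225 and 0.935x + y = 255.
Substituting y = 255 - 0.935x into the first: x(1 - 0.435·0.935) = 225 - 0.435·255.
So x* = 114/0.593 = 192, and then y* = 255 - 0.935·192 = 75.2.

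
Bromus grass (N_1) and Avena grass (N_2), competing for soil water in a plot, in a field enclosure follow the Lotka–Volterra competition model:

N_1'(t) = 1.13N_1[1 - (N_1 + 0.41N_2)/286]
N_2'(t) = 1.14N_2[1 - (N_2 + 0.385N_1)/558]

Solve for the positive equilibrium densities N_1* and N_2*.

N_1* ≈ 67.9, N_2* ≈ 532

Setting both brackets to zero gives the nullclines N_1 + 0.41N_2 = 286 and 0.385N_1 + N_2 = 558.
Substituting N_2 = 558 - 0.385N_1 into the first: N_1(1 - 0.41·0.385) = 286 - 0.41·558.
So N_1* = 57.2/0.842 = 67.9, and then N_2* = 558 - 0.385·67.9 = 532.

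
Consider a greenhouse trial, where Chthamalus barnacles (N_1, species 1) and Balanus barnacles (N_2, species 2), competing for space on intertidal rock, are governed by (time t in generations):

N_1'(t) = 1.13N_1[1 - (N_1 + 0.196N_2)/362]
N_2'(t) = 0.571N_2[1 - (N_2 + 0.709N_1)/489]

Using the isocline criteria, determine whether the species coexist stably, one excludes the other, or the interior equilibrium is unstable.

stable coexistence

Compare the nullcline intercepts: K1/α12 = 362/0.196 = 1850 > K2 = 489; K2/α21 = 489/0.709 = 690 > K1 = 362.
Since both inequalities hold, each species can invade when rare, so the interior equilibrium is stable.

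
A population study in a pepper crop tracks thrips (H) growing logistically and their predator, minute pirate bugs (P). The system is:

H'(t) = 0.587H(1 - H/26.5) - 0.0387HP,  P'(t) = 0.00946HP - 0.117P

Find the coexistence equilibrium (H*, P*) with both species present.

H* ≈ 12.4, P* ≈ 8.09

From dP/dt = 0 with P > 0: 0.00946H* = 0.117, so H* = 12.4.
Substitute into dH/dt = 0: 0.587(1 - 12.4/26.5) = 0.0387P*.
The bracket is 0.533, giving P* = 0.313/0.0387 = 8.09.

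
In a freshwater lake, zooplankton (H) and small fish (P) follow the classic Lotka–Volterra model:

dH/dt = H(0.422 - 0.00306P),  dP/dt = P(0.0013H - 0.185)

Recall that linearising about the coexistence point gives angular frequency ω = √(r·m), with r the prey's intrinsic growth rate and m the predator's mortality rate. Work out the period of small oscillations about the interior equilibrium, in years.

T ≈ 22.5 years

Here r = 0.422 and m = 0.185, so r·m = 0.0781.
ω = √0.0781 = 0.279 per year, hence T = 2π/ω ≈ 22.5 years.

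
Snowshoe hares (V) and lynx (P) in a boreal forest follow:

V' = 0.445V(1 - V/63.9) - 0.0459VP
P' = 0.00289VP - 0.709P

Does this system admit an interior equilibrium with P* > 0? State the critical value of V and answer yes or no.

Threshold V = 245; K < 245, so no, the predator goes extinct.

The predator equation gives dP/dt > 0 only when V > 0.709/0.00289 = 245.
Without the predator, V → K = 63.9. Since 63.9 < 245, the predator cannot invade.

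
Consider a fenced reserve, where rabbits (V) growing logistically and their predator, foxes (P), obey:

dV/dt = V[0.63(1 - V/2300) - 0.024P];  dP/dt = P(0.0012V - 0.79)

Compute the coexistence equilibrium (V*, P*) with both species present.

From dP/dt = 0 with P > 0: 0.0012V* = 0.79, so V* = 658.
Substitute into dV/dt = 0: 0.63(1 - 658/2300) = 0.024P*.
The bracket is 0.714, giving P* = 0.45/0.024 = 18.7.

V* ≈ 658, P* ≈ 18.7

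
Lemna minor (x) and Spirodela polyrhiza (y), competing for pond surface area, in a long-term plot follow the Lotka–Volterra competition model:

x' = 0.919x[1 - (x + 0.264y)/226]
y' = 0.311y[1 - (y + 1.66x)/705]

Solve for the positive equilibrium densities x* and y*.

Setting both brackets to zero gives the nullclines x + 0.264y = 226 and 1.66x + y = 705.
Substituting y = 705 - 1.66x into the first: x(1 - 0.264·1.66) = 226 - 0.264·705.
So x* = 39.9/0.562 = 71, and then y* = 705 - 1.66·71 = 587.

x* ≈ 71, y* ≈ 587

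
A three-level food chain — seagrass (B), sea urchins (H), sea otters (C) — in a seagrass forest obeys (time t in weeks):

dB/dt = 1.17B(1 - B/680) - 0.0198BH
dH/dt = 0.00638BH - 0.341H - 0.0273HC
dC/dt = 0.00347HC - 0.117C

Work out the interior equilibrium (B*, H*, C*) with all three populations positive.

From dC/dt = 0: 0.00347H* = 0.117, so H* = 33.7.
From dB/dt = 0: 1.17(1 - B*/680) = 0.0198·33.7, giving B* = 680·(1 - 0.571) = 292.
From dH/dt = 0: 0.00638·292 - 0.341 = 0.0273C*, so C* = 1.52/0.0273 = 55.7.

B* ≈ 292, H* ≈ 33.7, C* ≈ 55.7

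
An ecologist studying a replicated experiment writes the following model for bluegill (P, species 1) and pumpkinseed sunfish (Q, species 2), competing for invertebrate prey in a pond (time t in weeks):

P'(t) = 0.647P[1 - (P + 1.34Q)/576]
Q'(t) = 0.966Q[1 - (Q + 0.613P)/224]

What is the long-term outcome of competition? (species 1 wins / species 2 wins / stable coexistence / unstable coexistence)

Compare the nullcline intercepts: K1/α12 = 576/1.34 = 430 > K2 = 224; K2/α21 = 224/0.613 = 365 < K1 = 576.
Since the inequalities point opposite ways, species 1 can invade but species 2 cannot.

species 1 excludes species 2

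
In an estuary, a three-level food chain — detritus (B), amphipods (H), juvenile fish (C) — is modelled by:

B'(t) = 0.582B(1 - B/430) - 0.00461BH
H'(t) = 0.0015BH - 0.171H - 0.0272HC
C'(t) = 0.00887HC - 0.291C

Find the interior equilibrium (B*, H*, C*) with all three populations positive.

From dC/dt = 0: 0.00887H* = 0.291, so H* = 32.8.
From dB/dt = 0: 0.582(1 - B*/430) = 0.00461·32.8, giving B* = 430·(1 - 0.26) = 318.
From dH/dt = 0: 0.0015·318 - 0.171 = 0.0272C*, so C* = 0.306/0.0272 = 11.3.

B* ≈ 318, H* ≈ 32.8, C* ≈ 11.3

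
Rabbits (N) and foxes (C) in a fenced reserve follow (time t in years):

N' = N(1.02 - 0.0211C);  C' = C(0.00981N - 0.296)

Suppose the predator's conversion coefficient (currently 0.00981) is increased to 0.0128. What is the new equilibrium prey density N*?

N* ≈ 23.1

At the interior fixed point, setting dC/dt = 0 with C > 0 fixes N* = (predator death rate)/(NC coefficient) — independent of the other coefficients.
With the change, N* = 0.296/0.0128 = 23.1; it falls from 30.2.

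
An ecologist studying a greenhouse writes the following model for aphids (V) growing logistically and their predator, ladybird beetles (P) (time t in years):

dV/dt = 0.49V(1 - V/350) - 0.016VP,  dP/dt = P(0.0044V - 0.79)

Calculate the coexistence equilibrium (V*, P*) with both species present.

V* ≈ 180, P* ≈ 14.9

From dP/dt = 0 with P > 0: 0.0044V* = 0.79, so V* = 180.
Substitute into dV/dt = 0: 0.49(1 - 180/350) = 0.016P*.
The bracket is 0.487, giving P* = 0.239/0.016 = 14.9.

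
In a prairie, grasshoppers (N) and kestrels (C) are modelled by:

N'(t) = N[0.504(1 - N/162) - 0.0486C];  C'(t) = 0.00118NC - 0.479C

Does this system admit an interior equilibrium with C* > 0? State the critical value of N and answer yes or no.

The predator equation gives dC/dt > 0 only when N > 0.479/0.00118 = 406.
Without the predator, N → K = 162. Since 162 < 406, the predator cannot invade.

Threshold N = 406; K < 406, so no, the predator goes extinct.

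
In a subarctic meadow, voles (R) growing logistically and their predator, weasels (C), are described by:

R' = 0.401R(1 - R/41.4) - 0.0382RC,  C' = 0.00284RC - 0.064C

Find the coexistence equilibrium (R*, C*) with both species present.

R* ≈ 22.5, C* ≈ 4.78

From dC/dt = 0 with C > 0: 0.00284R* = 0.064, so R* = 22.5.
Substitute into dR/dt = 0: 0.401(1 - 22.5/41.4) = 0.0382C*.
The bracket is 0.456, giving C* = 0.183/0.0382 = 4.78.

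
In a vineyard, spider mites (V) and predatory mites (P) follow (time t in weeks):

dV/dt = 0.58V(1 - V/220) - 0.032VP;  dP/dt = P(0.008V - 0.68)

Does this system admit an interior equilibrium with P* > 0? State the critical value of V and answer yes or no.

Threshold V = 85; K > 85, so yes, the predator persists.

The predator equation gives dP/dt > 0 only when V > 0.68/0.008 = 85.
Without the predator, V → K = 220. Since 220 > 85, the predator can invade and persist.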